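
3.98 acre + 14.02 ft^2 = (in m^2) 1.611e+04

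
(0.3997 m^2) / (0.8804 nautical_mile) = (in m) 0.0002451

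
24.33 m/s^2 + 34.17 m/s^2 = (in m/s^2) 58.5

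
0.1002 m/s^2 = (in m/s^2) 0.1002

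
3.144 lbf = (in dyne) 1.399e+06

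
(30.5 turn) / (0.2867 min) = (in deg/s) 638.3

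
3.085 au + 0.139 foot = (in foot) 1.514e+12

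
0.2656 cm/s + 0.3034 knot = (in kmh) 0.5715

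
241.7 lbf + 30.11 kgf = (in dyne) 1.37e+08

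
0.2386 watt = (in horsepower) 0.00032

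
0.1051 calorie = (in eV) 2.745e+18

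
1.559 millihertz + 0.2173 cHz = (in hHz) 3.732e-05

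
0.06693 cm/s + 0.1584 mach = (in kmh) 194.2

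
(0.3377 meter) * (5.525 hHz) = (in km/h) 671.7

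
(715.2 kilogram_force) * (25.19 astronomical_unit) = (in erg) 2.643e+23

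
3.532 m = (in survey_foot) 11.59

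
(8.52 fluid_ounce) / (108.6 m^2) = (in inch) 9.134e-05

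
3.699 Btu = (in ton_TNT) 9.328e-07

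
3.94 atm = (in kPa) 399.2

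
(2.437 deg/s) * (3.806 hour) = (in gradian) 3.71e+04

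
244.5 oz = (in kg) 6.931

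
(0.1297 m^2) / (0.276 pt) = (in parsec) 4.317e-14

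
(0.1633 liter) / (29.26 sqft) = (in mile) 3.733e-08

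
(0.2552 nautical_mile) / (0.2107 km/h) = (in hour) 2.243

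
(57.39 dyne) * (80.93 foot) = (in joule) 0.01416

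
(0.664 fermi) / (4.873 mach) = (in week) 6.617e-25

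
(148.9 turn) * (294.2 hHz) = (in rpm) 2.628e+08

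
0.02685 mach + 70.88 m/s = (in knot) 155.6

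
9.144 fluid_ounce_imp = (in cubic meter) 0.0002598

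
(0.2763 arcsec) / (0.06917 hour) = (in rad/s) 5.379e-09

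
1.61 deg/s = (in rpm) 0.2683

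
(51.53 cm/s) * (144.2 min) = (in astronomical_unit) 2.98e-08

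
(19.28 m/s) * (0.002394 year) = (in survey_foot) 4.776e+06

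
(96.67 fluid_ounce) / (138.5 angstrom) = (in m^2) 2.064e+05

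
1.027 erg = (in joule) 1.027e-07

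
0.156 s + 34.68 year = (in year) 34.68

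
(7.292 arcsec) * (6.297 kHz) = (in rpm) 2.126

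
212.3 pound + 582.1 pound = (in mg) 3.603e+08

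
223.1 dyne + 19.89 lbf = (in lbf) 19.89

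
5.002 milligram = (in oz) 0.0001764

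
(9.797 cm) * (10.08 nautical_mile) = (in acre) 0.4519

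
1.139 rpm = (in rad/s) 0.1193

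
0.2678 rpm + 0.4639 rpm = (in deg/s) 4.39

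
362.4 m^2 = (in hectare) 0.03624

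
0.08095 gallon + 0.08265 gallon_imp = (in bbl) 0.004291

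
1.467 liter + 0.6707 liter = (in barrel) 0.01345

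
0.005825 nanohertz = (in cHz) 5.825e-10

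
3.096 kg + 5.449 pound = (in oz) 196.4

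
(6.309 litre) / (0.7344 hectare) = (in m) 8.591e-07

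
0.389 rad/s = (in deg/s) 22.29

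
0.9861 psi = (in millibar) 67.99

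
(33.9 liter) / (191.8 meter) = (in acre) 4.368e-08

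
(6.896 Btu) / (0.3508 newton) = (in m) 2.074e+04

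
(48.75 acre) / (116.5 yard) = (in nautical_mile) 1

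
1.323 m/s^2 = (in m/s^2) 1.323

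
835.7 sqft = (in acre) 0.01919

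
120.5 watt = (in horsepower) 0.1616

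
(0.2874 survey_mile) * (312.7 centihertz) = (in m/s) 1446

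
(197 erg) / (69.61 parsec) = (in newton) 9.172e-24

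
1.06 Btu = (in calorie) 267.3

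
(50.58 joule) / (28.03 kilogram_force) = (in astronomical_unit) 1.23e-12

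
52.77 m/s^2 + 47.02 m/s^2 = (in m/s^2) 99.79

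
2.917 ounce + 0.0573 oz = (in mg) 8.432e+04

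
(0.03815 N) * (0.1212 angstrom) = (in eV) 2.886e+06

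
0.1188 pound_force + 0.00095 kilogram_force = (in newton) 0.5378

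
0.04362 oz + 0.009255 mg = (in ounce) 0.04362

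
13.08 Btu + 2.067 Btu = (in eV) 9.975e+22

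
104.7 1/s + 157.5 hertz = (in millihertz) 2.622e+05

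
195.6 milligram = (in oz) 0.0069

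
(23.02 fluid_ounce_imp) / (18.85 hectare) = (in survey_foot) 1.138e-08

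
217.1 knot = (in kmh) 402.1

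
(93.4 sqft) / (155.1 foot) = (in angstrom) 1.835e+09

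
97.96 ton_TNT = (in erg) 4.099e+18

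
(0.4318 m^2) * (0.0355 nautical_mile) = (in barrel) 178.6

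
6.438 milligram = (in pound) 1.419e-05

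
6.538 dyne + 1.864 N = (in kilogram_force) 0.1901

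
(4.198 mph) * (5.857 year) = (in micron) 3.466e+14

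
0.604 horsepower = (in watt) 450.4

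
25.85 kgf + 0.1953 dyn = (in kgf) 25.85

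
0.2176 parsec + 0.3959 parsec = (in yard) 2.07e+16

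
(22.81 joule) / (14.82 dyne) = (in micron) 1.539e+11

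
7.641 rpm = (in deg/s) 45.85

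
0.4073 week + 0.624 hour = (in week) 0.411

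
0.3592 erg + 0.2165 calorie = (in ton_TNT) 2.165e-10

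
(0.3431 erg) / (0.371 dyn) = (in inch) 0.3641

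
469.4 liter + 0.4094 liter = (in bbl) 2.955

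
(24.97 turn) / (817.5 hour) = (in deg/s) 0.003054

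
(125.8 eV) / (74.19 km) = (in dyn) 2.717e-17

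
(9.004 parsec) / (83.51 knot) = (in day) 7.485e+10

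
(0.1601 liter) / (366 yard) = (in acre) 1.182e-10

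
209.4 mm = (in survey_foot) 0.687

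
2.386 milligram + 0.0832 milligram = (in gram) 0.002469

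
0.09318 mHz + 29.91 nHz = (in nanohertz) 9.321e+04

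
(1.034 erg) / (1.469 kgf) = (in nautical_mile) 3.876e-12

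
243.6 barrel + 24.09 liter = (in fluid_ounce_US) 1.31e+06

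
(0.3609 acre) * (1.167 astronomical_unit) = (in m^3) 2.55e+14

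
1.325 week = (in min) 1.336e+04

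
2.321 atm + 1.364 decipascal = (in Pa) 2.352e+05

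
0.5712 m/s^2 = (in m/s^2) 0.5712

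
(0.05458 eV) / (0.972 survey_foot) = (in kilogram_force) 3.01e-21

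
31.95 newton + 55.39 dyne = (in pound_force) 7.183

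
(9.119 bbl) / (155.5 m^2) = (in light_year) 9.855e-19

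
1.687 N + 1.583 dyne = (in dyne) 1.687e+05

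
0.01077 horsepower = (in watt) 8.031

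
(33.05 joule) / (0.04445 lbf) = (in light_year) 1.767e-14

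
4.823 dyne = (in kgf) 4.918e-06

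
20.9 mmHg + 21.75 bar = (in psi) 315.9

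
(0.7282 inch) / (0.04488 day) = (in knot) 9.272e-06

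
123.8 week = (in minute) 1.248e+06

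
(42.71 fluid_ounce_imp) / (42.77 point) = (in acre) 1.987e-05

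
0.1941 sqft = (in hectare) 1.803e-06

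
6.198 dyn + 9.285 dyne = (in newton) 0.0001548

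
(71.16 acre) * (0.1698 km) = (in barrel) 3.076e+08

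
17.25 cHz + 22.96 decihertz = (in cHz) 246.9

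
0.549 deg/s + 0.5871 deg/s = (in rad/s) 0.01983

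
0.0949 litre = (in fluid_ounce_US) 3.209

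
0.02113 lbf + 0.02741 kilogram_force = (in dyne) 3.628e+04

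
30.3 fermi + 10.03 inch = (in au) 1.703e-12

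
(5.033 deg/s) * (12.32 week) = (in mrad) 6.545e+08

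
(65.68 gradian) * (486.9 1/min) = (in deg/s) 479.7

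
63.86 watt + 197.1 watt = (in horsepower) 0.35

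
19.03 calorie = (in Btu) 0.07547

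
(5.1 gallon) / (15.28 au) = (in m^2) 8.446e-15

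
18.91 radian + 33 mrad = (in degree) 1085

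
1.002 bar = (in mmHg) 751.6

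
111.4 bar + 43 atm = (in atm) 152.9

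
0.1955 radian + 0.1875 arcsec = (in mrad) 195.5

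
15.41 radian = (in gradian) 981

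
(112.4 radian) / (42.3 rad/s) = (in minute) 0.04429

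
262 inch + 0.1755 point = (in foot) 21.83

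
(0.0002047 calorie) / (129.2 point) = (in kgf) 0.001916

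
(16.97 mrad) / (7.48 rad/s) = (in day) 2.626e-08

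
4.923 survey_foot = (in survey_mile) 0.0009324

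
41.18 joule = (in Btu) 0.03903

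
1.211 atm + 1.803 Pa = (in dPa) 1.227e+06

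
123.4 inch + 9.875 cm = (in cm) 323.3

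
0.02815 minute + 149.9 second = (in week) 0.0002506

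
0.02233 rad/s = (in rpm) 0.2132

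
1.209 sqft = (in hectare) 1.123e-05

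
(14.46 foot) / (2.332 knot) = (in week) 6.074e-06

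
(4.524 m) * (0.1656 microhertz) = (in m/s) 7.492e-07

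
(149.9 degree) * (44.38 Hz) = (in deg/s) 6653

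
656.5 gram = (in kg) 0.6565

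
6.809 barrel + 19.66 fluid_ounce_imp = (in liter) 1083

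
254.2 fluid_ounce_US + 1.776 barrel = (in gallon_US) 76.58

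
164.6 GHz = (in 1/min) 9.876e+12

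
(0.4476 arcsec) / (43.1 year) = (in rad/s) 1.597e-15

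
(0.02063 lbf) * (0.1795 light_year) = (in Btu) 1.477e+11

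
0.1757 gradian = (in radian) 0.00276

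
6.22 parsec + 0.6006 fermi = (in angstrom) 1.919e+27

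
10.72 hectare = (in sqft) 1.154e+06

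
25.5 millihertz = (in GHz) 2.55e-11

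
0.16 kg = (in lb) 0.3527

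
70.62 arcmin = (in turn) 0.003269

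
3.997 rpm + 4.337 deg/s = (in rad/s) 0.4943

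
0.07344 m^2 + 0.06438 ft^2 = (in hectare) 7.942e-06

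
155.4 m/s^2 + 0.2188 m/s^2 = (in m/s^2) 155.6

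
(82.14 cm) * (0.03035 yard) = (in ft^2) 0.2454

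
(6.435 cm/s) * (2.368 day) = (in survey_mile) 8.181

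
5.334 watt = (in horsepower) 0.007153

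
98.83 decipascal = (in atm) 9.754e-05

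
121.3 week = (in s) 7.336e+07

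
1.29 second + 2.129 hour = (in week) 0.01267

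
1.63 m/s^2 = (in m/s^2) 1.63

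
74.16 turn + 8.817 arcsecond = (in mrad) 4.66e+05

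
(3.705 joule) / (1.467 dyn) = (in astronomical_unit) 1.688e-06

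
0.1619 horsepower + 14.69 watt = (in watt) 135.4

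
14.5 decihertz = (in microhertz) 1.45e+06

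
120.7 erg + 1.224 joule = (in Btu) 0.00116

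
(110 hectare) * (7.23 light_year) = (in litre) 7.524e+25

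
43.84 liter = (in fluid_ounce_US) 1482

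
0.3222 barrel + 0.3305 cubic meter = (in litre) 381.7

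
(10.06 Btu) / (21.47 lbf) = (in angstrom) 1.111e+12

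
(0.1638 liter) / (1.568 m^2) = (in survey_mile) 6.491e-08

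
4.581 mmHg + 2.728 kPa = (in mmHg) 25.04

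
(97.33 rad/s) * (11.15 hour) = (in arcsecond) 8.058e+11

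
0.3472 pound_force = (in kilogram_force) 0.1575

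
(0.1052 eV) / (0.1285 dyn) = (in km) 1.312e-17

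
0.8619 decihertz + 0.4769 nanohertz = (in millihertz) 86.19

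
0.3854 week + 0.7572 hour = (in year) 0.007478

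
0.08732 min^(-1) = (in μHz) 1455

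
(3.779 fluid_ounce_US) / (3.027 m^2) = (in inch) 0.001454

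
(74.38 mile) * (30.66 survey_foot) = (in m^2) 1.119e+06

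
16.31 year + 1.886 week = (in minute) 8.592e+06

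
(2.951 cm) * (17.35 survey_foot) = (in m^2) 0.1561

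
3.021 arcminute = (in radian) 0.0008788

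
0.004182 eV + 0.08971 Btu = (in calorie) 22.62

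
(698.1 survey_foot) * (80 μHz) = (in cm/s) 1.702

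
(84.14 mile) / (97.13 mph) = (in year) 9.889e-05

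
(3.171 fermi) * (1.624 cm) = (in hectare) 5.15e-21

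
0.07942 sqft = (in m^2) 0.007378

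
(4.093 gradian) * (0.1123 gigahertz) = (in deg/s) 4.137e+08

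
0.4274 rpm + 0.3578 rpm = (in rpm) 0.7852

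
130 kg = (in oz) 4586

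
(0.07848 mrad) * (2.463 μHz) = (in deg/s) 1.108e-08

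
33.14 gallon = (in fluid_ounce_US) 4242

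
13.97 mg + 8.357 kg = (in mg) 8.357e+06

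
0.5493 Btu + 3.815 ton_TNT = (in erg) 1.596e+17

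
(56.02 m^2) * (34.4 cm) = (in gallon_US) 5091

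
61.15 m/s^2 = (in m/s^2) 61.15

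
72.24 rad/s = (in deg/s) 4139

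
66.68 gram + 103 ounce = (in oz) 105.4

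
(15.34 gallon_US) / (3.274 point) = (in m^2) 50.28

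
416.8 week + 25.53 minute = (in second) 2.521e+08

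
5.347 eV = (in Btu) 8.12e-22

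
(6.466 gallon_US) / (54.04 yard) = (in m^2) 0.0004953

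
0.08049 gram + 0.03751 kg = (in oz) 1.326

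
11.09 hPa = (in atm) 0.01094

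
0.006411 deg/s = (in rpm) 0.001069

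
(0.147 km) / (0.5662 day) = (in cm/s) 0.3005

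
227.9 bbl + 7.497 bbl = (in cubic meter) 37.43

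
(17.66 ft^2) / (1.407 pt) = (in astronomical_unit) 2.21e-08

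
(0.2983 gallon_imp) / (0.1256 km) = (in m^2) 1.08e-05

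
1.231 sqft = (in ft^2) 1.231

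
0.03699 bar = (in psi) 0.5365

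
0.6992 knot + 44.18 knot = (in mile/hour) 51.65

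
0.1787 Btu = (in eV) 1.177e+21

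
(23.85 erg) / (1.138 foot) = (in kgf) 7.011e-07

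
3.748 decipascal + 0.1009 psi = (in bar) 0.006961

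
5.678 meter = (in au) 3.796e-11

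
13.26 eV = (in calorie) 5.078e-19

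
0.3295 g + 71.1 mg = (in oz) 0.01413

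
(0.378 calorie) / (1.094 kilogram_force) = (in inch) 5.804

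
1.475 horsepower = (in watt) 1100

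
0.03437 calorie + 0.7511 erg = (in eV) 8.976e+17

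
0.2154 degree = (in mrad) 3.759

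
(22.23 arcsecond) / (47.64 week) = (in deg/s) 2.143e-10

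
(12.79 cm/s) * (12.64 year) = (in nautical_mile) 2.753e+04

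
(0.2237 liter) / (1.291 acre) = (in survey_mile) 2.661e-11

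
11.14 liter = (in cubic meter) 0.01114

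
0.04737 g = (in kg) 4.737e-05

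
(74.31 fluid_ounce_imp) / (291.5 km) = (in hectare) 7.243e-13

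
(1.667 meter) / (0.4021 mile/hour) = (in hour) 0.002576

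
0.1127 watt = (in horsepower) 0.0001511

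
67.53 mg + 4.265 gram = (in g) 4.333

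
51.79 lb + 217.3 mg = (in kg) 23.49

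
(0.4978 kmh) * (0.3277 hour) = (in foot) 535.2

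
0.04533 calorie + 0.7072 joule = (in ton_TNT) 2.144e-10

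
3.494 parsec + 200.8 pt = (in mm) 1.078e+20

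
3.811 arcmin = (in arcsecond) 228.7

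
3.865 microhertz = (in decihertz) 3.865e-05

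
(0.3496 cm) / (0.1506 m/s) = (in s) 0.02321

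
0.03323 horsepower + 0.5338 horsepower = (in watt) 422.8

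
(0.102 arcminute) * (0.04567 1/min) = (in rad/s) 2.258e-08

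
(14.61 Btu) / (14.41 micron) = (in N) 1.07e+09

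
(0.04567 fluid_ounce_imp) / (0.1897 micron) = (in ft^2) 73.63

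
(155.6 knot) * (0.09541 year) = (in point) 6.827e+11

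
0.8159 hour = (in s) 2937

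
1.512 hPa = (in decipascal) 1512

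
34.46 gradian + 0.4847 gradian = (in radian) 0.5489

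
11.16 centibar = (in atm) 0.1101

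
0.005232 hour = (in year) 5.973e-07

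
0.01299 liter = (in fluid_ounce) 0.4392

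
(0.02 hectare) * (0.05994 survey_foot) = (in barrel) 22.98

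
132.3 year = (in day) 4.829e+04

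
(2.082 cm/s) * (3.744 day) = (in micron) 6.735e+09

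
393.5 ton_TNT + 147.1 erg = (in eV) 1.028e+31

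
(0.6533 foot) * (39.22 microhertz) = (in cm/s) 0.000781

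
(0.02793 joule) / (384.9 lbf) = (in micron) 16.31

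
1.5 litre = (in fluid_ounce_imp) 52.79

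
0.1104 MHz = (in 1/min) 6.624e+06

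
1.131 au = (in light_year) 1.788e-05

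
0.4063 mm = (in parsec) 1.317e-20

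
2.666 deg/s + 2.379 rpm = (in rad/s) 0.2957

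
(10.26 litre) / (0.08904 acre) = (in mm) 0.02847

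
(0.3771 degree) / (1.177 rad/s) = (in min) 9.32e-05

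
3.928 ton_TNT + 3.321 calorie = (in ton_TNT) 3.928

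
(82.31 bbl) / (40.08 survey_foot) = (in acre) 0.0002647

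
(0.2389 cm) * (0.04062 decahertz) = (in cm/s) 0.09704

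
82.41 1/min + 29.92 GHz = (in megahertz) 2.992e+04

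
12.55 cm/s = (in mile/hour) 0.2807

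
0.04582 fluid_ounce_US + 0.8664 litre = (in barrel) 0.005458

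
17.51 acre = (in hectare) 7.086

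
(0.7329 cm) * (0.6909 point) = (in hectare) 1.786e-10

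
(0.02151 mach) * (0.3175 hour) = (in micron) 8.372e+09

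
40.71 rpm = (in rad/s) 4.263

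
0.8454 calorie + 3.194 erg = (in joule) 3.537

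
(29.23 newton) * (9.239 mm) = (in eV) 1.686e+18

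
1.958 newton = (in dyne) 1.958e+05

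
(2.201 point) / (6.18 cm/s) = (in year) 3.984e-10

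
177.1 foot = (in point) 1.53e+05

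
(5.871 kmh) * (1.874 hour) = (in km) 11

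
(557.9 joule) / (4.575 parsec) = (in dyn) 3.952e-10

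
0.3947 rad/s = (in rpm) 3.769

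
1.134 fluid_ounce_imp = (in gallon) 0.008512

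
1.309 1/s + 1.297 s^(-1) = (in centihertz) 260.6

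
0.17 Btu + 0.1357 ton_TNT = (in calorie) 1.357e+08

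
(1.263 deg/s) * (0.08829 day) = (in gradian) 1.07e+04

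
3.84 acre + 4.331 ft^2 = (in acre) 3.84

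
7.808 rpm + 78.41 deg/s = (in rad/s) 2.186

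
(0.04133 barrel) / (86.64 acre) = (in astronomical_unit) 1.253e-19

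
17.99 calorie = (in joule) 75.27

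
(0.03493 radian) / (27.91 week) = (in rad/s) 2.069e-09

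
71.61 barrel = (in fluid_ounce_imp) 4.007e+05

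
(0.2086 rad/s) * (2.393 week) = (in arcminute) 1.038e+09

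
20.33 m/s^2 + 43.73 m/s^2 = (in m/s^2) 64.06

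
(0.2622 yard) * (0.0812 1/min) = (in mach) 9.529e-07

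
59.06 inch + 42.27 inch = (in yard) 2.815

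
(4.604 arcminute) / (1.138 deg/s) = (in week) 1.115e-07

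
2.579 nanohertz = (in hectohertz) 2.579e-11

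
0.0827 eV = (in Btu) 1.256e-23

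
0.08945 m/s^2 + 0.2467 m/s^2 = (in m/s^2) 0.3362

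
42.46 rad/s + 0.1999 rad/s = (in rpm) 407.4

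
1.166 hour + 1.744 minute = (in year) 0.0001364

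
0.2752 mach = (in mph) 209.6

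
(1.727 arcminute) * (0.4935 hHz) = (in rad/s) 0.02479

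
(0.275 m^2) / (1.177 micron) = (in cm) 2.336e+07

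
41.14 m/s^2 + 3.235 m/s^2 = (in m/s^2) 44.38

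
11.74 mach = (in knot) 7770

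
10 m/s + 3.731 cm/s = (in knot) 19.51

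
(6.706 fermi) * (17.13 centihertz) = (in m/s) 1.149e-15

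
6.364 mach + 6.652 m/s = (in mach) 6.384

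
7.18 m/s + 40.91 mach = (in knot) 2.709e+04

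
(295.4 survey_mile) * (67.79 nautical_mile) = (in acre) 1.475e+07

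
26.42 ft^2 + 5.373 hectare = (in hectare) 5.373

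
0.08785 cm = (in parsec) 2.847e-20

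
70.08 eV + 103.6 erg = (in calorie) 2.476e-06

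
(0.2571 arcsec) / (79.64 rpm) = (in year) 4.739e-15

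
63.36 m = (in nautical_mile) 0.03421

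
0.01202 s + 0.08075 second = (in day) 1.074e-06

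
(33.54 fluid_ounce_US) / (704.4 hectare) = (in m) 1.408e-10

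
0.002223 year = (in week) 0.1159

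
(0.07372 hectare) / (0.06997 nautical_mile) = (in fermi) 5.689e+15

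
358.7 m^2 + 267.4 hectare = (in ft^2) 2.879e+07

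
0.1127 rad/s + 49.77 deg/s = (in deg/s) 56.23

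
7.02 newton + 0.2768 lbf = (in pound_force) 1.855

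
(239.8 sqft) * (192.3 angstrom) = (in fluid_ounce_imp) 0.01508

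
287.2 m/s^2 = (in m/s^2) 287.2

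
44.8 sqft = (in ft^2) 44.8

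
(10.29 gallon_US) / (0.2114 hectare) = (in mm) 0.01843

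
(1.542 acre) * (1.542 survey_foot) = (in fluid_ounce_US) 9.917e+07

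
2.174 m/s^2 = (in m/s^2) 2.174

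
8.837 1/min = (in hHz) 0.001473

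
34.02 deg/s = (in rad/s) 0.5938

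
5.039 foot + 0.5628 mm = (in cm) 153.6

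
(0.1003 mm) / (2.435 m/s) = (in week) 6.811e-11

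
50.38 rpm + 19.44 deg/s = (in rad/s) 5.615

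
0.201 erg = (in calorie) 4.804e-09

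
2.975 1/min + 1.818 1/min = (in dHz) 0.7988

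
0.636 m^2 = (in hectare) 6.36e-05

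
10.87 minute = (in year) 2.068e-05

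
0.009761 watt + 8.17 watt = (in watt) 8.18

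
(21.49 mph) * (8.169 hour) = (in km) 282.5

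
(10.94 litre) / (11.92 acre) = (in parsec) 7.35e-24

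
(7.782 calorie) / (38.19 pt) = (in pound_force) 543.3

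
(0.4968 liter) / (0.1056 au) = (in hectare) 3.145e-18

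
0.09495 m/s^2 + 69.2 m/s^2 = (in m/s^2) 69.29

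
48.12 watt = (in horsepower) 0.06453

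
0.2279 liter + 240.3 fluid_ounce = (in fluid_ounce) 248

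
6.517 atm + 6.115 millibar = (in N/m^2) 6.609e+05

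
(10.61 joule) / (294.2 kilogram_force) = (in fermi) 3.677e+12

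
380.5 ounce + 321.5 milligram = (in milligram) 1.079e+07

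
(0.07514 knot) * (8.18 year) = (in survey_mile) 6196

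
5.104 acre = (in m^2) 2.066e+04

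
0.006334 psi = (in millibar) 0.4367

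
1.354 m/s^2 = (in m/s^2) 1.354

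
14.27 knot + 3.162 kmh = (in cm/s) 821.9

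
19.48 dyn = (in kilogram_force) 1.986e-05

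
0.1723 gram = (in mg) 172.3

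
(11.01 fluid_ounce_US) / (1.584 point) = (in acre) 0.000144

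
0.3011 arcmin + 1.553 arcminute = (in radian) 0.0005393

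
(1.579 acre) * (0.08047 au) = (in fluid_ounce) 2.601e+18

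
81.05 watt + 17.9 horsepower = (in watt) 1.343e+04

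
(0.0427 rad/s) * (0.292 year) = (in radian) 3.932e+05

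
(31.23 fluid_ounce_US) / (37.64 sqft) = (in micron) 264.1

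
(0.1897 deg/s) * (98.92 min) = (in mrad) 1.965e+04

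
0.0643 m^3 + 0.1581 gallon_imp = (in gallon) 17.18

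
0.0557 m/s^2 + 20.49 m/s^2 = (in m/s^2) 20.55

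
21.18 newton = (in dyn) 2.118e+06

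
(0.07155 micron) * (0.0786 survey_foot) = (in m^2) 1.714e-09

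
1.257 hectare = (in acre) 3.106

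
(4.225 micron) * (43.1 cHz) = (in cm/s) 0.0001821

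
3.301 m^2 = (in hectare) 0.0003301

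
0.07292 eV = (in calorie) 2.792e-21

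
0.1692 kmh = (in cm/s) 4.7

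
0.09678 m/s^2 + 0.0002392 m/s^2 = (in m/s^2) 0.09702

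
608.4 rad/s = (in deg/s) 3.486e+04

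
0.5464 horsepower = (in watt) 407.5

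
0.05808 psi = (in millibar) 4.004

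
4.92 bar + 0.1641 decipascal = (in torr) 3690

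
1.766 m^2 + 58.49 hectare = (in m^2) 5.849e+05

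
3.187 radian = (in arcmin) 1.096e+04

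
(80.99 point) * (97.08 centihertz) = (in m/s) 0.02774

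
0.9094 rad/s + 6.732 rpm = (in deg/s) 92.5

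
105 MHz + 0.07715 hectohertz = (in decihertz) 1.05e+09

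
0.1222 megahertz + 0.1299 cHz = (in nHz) 1.222e+14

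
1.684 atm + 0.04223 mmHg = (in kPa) 170.6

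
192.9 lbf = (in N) 858.1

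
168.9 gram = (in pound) 0.3724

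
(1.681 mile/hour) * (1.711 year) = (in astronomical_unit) 0.000271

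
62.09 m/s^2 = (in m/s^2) 62.09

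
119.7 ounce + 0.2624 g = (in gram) 3394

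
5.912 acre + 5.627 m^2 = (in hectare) 2.393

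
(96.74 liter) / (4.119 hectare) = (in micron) 2.349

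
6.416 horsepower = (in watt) 4784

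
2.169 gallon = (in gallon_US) 2.169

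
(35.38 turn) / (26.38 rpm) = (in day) 0.0009314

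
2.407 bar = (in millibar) 2407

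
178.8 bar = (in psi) 2593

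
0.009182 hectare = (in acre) 0.02269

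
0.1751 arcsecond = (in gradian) 5.404e-05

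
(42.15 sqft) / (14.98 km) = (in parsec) 8.472e-21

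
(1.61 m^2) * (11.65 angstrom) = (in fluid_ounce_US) 6.342e-05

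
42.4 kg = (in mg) 4.24e+07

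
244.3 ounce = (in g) 6926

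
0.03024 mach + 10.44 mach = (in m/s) 3565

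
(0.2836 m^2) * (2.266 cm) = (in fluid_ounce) 217.3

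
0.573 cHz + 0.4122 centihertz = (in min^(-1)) 0.5911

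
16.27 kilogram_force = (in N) 159.6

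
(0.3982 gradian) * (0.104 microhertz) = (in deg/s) 3.727e-08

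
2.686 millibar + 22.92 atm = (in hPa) 2.323e+04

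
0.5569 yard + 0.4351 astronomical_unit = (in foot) 2.135e+11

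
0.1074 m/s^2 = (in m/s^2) 0.1074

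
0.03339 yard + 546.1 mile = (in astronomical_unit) 5.875e-06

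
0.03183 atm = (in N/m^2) 3225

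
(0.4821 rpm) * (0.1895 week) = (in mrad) 5.786e+06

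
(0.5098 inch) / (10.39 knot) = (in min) 4.038e-05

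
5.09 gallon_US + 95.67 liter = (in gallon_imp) 25.28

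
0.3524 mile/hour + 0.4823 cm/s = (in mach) 0.0004768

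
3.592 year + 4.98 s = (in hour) 3.147e+04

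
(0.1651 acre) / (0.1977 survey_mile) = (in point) 5953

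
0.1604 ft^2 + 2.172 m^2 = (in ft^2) 23.54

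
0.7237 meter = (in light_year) 7.65e-17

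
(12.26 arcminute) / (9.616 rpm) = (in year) 1.123e-10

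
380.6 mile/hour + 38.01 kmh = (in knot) 351.3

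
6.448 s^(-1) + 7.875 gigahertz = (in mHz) 7.875e+12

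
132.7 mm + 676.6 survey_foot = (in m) 206.4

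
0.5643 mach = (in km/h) 691.7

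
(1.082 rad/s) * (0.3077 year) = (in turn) 1.671e+06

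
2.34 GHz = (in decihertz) 2.34e+10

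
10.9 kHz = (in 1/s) 1.09e+04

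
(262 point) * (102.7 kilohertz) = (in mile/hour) 2.123e+04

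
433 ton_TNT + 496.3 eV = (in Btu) 1.717e+09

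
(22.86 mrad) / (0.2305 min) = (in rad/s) 0.001653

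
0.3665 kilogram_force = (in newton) 3.594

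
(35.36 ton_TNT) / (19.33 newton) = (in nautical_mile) 4.133e+06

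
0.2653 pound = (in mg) 1.203e+05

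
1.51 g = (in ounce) 0.05326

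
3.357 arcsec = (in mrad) 0.01628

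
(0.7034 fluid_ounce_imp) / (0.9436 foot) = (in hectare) 6.949e-09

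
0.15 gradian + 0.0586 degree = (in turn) 0.0005378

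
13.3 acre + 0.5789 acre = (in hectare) 5.617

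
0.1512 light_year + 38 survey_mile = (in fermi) 1.43e+30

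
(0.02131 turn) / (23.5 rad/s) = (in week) 9.421e-09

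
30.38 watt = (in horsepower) 0.04074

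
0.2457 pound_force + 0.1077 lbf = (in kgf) 0.1603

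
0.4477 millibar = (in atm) 0.0004418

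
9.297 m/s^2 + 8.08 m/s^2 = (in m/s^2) 17.38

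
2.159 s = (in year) 6.846e-08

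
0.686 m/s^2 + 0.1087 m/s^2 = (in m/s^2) 0.7947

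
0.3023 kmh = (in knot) 0.1632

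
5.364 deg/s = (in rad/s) 0.09362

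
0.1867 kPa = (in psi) 0.02708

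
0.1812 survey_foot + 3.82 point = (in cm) 5.658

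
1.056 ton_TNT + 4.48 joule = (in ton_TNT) 1.056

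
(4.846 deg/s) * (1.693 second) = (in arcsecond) 2.954e+04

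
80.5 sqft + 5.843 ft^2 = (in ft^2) 86.34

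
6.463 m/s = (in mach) 0.01898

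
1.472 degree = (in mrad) 25.69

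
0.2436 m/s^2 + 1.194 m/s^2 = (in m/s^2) 1.438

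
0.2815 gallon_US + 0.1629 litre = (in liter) 1.228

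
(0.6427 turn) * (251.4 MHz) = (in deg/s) 5.817e+10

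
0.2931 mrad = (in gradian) 0.01866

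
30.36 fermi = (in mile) 1.886e-17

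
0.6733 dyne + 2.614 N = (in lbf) 0.5877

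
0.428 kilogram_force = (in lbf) 0.9436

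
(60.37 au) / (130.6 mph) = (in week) 2.558e+05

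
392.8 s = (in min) 6.547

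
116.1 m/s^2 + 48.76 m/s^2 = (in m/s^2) 164.9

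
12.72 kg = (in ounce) 448.7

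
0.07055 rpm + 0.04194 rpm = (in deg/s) 0.6749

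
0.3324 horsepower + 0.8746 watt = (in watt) 248.7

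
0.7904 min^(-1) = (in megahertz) 1.317e-08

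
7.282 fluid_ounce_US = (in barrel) 0.001355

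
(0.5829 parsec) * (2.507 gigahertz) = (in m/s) 4.509e+25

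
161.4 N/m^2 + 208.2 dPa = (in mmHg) 1.367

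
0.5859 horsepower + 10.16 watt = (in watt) 447.1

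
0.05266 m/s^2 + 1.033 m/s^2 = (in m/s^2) 1.086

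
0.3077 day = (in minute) 443.1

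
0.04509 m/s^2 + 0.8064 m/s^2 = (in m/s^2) 0.8515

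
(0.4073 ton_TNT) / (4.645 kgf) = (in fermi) 3.741e+22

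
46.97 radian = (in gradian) 2990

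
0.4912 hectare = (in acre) 1.214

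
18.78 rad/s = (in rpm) 179.3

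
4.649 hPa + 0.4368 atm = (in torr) 335.5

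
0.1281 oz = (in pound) 0.008006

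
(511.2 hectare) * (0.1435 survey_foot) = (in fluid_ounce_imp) 7.869e+09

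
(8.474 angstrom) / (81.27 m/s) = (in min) 1.738e-13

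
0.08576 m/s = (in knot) 0.1667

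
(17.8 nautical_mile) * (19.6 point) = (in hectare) 0.02279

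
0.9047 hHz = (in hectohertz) 0.9047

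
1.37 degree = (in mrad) 23.91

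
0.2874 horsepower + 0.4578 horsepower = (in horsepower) 0.7452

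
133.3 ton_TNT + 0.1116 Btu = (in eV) 3.481e+30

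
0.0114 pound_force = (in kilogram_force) 0.005171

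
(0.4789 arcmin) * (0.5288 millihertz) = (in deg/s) 4.221e-06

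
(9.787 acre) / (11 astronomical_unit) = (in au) 1.609e-19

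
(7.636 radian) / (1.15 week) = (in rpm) 0.0001048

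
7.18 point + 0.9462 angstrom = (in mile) 1.574e-06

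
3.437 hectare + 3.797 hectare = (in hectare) 7.234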